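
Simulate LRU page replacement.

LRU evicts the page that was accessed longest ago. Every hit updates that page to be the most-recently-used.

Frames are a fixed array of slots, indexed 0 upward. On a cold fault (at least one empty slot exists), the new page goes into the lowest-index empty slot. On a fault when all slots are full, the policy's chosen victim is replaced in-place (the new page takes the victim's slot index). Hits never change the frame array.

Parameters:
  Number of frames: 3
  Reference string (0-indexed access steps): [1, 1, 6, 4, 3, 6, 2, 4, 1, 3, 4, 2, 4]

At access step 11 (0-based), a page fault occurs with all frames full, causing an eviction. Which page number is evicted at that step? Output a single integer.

Step 0: ref 1 -> FAULT, frames=[1,-,-]
Step 1: ref 1 -> HIT, frames=[1,-,-]
Step 2: ref 6 -> FAULT, frames=[1,6,-]
Step 3: ref 4 -> FAULT, frames=[1,6,4]
Step 4: ref 3 -> FAULT, evict 1, frames=[3,6,4]
Step 5: ref 6 -> HIT, frames=[3,6,4]
Step 6: ref 2 -> FAULT, evict 4, frames=[3,6,2]
Step 7: ref 4 -> FAULT, evict 3, frames=[4,6,2]
Step 8: ref 1 -> FAULT, evict 6, frames=[4,1,2]
Step 9: ref 3 -> FAULT, evict 2, frames=[4,1,3]
Step 10: ref 4 -> HIT, frames=[4,1,3]
Step 11: ref 2 -> FAULT, evict 1, frames=[4,2,3]
At step 11: evicted page 1

Answer: 1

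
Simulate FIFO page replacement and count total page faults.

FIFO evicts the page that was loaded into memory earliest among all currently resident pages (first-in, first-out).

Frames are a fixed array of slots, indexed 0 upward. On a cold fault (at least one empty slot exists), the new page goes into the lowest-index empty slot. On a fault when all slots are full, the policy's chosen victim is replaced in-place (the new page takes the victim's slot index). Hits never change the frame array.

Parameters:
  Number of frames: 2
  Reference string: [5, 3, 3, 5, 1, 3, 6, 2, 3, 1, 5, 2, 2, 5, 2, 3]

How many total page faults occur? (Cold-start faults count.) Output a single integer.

Step 0: ref 5 → FAULT, frames=[5,-]
Step 1: ref 3 → FAULT, frames=[5,3]
Step 2: ref 3 → HIT, frames=[5,3]
Step 3: ref 5 → HIT, frames=[5,3]
Step 4: ref 1 → FAULT (evict 5), frames=[1,3]
Step 5: ref 3 → HIT, frames=[1,3]
Step 6: ref 6 → FAULT (evict 3), frames=[1,6]
Step 7: ref 2 → FAULT (evict 1), frames=[2,6]
Step 8: ref 3 → FAULT (evict 6), frames=[2,3]
Step 9: ref 1 → FAULT (evict 2), frames=[1,3]
Step 10: ref 5 → FAULT (evict 3), frames=[1,5]
Step 11: ref 2 → FAULT (evict 1), frames=[2,5]
Step 12: ref 2 → HIT, frames=[2,5]
Step 13: ref 5 → HIT, frames=[2,5]
Step 14: ref 2 → HIT, frames=[2,5]
Step 15: ref 3 → FAULT (evict 5), frames=[2,3]
Total faults: 10

Answer: 10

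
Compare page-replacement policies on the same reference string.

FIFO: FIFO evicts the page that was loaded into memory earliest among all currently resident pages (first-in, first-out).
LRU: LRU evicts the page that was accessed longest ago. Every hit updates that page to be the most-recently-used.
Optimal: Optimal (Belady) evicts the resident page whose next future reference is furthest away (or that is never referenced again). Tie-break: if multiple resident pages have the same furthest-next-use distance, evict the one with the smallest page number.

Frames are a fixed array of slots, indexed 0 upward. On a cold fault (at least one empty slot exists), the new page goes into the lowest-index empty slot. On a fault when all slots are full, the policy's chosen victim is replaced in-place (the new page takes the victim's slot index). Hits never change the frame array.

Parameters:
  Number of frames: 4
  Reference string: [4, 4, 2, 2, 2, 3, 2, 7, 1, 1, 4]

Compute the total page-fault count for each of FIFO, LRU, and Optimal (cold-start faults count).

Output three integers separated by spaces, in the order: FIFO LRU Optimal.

Answer: 6 6 5

Derivation:
--- FIFO ---
  step 0: ref 4 -> FAULT, frames=[4,-,-,-] (faults so far: 1)
  step 1: ref 4 -> HIT, frames=[4,-,-,-] (faults so far: 1)
  step 2: ref 2 -> FAULT, frames=[4,2,-,-] (faults so far: 2)
  step 3: ref 2 -> HIT, frames=[4,2,-,-] (faults so far: 2)
  step 4: ref 2 -> HIT, frames=[4,2,-,-] (faults so far: 2)
  step 5: ref 3 -> FAULT, frames=[4,2,3,-] (faults so far: 3)
  step 6: ref 2 -> HIT, frames=[4,2,3,-] (faults so far: 3)
  step 7: ref 7 -> FAULT, frames=[4,2,3,7] (faults so far: 4)
  step 8: ref 1 -> FAULT, evict 4, frames=[1,2,3,7] (faults so far: 5)
  step 9: ref 1 -> HIT, frames=[1,2,3,7] (faults so far: 5)
  step 10: ref 4 -> FAULT, evict 2, frames=[1,4,3,7] (faults so far: 6)
  FIFO total faults: 6
--- LRU ---
  step 0: ref 4 -> FAULT, frames=[4,-,-,-] (faults so far: 1)
  step 1: ref 4 -> HIT, frames=[4,-,-,-] (faults so far: 1)
  step 2: ref 2 -> FAULT, frames=[4,2,-,-] (faults so far: 2)
  step 3: ref 2 -> HIT, frames=[4,2,-,-] (faults so far: 2)
  step 4: ref 2 -> HIT, frames=[4,2,-,-] (faults so far: 2)
  step 5: ref 3 -> FAULT, frames=[4,2,3,-] (faults so far: 3)
  step 6: ref 2 -> HIT, frames=[4,2,3,-] (faults so far: 3)
  step 7: ref 7 -> FAULT, frames=[4,2,3,7] (faults so far: 4)
  step 8: ref 1 -> FAULT, evict 4, frames=[1,2,3,7] (faults so far: 5)
  step 9: ref 1 -> HIT, frames=[1,2,3,7] (faults so far: 5)
  step 10: ref 4 -> FAULT, evict 3, frames=[1,2,4,7] (faults so far: 6)
  LRU total faults: 6
--- Optimal ---
  step 0: ref 4 -> FAULT, frames=[4,-,-,-] (faults so far: 1)
  step 1: ref 4 -> HIT, frames=[4,-,-,-] (faults so far: 1)
  step 2: ref 2 -> FAULT, frames=[4,2,-,-] (faults so far: 2)
  step 3: ref 2 -> HIT, frames=[4,2,-,-] (faults so far: 2)
  step 4: ref 2 -> HIT, frames=[4,2,-,-] (faults so far: 2)
  step 5: ref 3 -> FAULT, frames=[4,2,3,-] (faults so far: 3)
  step 6: ref 2 -> HIT, frames=[4,2,3,-] (faults so far: 3)
  step 7: ref 7 -> FAULT, frames=[4,2,3,7] (faults so far: 4)
  step 8: ref 1 -> FAULT, evict 2, frames=[4,1,3,7] (faults so far: 5)
  step 9: ref 1 -> HIT, frames=[4,1,3,7] (faults so far: 5)
  step 10: ref 4 -> HIT, frames=[4,1,3,7] (faults so far: 5)
  Optimal total faults: 5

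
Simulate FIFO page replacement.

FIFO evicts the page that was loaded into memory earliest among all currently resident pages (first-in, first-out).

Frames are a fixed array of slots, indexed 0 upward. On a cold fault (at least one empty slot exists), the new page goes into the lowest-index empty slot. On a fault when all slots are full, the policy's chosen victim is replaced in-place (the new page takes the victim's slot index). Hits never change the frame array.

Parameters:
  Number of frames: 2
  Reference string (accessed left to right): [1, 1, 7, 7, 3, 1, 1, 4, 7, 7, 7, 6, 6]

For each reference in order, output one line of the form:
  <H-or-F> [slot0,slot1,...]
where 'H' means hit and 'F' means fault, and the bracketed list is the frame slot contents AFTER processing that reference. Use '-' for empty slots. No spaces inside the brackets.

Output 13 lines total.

F [1,-]
H [1,-]
F [1,7]
H [1,7]
F [3,7]
F [3,1]
H [3,1]
F [4,1]
F [4,7]
H [4,7]
H [4,7]
F [6,7]
H [6,7]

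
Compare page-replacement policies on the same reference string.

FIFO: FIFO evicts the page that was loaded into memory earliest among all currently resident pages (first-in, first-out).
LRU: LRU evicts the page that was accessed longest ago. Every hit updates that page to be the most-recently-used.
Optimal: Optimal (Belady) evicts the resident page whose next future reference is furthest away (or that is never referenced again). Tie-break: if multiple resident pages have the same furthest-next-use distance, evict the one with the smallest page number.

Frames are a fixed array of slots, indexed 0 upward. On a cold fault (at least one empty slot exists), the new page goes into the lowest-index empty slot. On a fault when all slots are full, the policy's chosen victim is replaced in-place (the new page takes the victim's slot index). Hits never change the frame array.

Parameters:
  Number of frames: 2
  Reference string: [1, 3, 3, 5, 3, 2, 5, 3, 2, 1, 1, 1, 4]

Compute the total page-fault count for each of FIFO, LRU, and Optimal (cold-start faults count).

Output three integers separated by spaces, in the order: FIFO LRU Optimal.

Answer: 7 9 7

Derivation:
--- FIFO ---
  step 0: ref 1 -> FAULT, frames=[1,-] (faults so far: 1)
  step 1: ref 3 -> FAULT, frames=[1,3] (faults so far: 2)
  step 2: ref 3 -> HIT, frames=[1,3] (faults so far: 2)
  step 3: ref 5 -> FAULT, evict 1, frames=[5,3] (faults so far: 3)
  step 4: ref 3 -> HIT, frames=[5,3] (faults so far: 3)
  step 5: ref 2 -> FAULT, evict 3, frames=[5,2] (faults so far: 4)
  step 6: ref 5 -> HIT, frames=[5,2] (faults so far: 4)
  step 7: ref 3 -> FAULT, evict 5, frames=[3,2] (faults so far: 5)
  step 8: ref 2 -> HIT, frames=[3,2] (faults so far: 5)
  step 9: ref 1 -> FAULT, evict 2, frames=[3,1] (faults so far: 6)
  step 10: ref 1 -> HIT, frames=[3,1] (faults so far: 6)
  step 11: ref 1 -> HIT, frames=[3,1] (faults so far: 6)
  step 12: ref 4 -> FAULT, evict 3, frames=[4,1] (faults so far: 7)
  FIFO total faults: 7
--- LRU ---
  step 0: ref 1 -> FAULT, frames=[1,-] (faults so far: 1)
  step 1: ref 3 -> FAULT, frames=[1,3] (faults so far: 2)
  step 2: ref 3 -> HIT, frames=[1,3] (faults so far: 2)
  step 3: ref 5 -> FAULT, evict 1, frames=[5,3] (faults so far: 3)
  step 4: ref 3 -> HIT, frames=[5,3] (faults so far: 3)
  step 5: ref 2 -> FAULT, evict 5, frames=[2,3] (faults so far: 4)
  step 6: ref 5 -> FAULT, evict 3, frames=[2,5] (faults so far: 5)
  step 7: ref 3 -> FAULT, evict 2, frames=[3,5] (faults so far: 6)
  step 8: ref 2 -> FAULT, evict 5, frames=[3,2] (faults so far: 7)
  step 9: ref 1 -> FAULT, evict 3, frames=[1,2] (faults so far: 8)
  step 10: ref 1 -> HIT, frames=[1,2] (faults so far: 8)
  step 11: ref 1 -> HIT, frames=[1,2] (faults so far: 8)
  step 12: ref 4 -> FAULT, evict 2, frames=[1,4] (faults so far: 9)
  LRU total faults: 9
--- Optimal ---
  step 0: ref 1 -> FAULT, frames=[1,-] (faults so far: 1)
  step 1: ref 3 -> FAULT, frames=[1,3] (faults so far: 2)
  step 2: ref 3 -> HIT, frames=[1,3] (faults so far: 2)
  step 3: ref 5 -> FAULT, evict 1, frames=[5,3] (faults so far: 3)
  step 4: ref 3 -> HIT, frames=[5,3] (faults so far: 3)
  step 5: ref 2 -> FAULT, evict 3, frames=[5,2] (faults so far: 4)
  step 6: ref 5 -> HIT, frames=[5,2] (faults so far: 4)
  step 7: ref 3 -> FAULT, evict 5, frames=[3,2] (faults so far: 5)
  step 8: ref 2 -> HIT, frames=[3,2] (faults so far: 5)
  step 9: ref 1 -> FAULT, evict 2, frames=[3,1] (faults so far: 6)
  step 10: ref 1 -> HIT, frames=[3,1] (faults so far: 6)
  step 11: ref 1 -> HIT, frames=[3,1] (faults so far: 6)
  step 12: ref 4 -> FAULT, evict 1, frames=[3,4] (faults so far: 7)
  Optimal total faults: 7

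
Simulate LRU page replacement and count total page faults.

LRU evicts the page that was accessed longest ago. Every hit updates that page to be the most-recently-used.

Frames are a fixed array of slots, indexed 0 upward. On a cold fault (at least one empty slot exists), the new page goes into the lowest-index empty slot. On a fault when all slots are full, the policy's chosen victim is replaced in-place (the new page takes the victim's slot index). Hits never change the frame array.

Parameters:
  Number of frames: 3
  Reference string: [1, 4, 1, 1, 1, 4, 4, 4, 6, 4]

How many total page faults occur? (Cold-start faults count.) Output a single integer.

Step 0: ref 1 → FAULT, frames=[1,-,-]
Step 1: ref 4 → FAULT, frames=[1,4,-]
Step 2: ref 1 → HIT, frames=[1,4,-]
Step 3: ref 1 → HIT, frames=[1,4,-]
Step 4: ref 1 → HIT, frames=[1,4,-]
Step 5: ref 4 → HIT, frames=[1,4,-]
Step 6: ref 4 → HIT, frames=[1,4,-]
Step 7: ref 4 → HIT, frames=[1,4,-]
Step 8: ref 6 → FAULT, frames=[1,4,6]
Step 9: ref 4 → HIT, frames=[1,4,6]
Total faults: 3

Answer: 3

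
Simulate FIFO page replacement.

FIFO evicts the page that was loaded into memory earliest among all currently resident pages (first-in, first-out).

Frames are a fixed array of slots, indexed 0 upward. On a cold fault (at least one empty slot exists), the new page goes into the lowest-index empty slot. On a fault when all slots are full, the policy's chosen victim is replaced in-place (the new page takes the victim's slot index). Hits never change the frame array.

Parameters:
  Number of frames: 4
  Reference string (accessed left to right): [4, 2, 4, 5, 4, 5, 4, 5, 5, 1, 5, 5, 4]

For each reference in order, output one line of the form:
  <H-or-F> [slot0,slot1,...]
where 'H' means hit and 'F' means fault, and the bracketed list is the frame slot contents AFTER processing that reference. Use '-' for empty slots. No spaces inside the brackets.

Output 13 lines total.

F [4,-,-,-]
F [4,2,-,-]
H [4,2,-,-]
F [4,2,5,-]
H [4,2,5,-]
H [4,2,5,-]
H [4,2,5,-]
H [4,2,5,-]
H [4,2,5,-]
F [4,2,5,1]
H [4,2,5,1]
H [4,2,5,1]
H [4,2,5,1]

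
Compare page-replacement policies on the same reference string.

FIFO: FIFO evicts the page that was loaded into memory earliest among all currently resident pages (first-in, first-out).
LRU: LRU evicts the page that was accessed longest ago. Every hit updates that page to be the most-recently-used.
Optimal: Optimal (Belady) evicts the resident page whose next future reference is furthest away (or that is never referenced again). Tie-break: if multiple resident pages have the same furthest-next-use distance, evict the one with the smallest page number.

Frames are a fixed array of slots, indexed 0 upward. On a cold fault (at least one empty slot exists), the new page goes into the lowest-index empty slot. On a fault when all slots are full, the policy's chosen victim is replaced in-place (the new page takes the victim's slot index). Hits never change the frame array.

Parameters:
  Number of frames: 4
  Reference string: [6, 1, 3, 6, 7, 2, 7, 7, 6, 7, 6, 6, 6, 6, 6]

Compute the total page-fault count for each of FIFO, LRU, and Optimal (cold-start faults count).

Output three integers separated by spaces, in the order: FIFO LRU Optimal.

--- FIFO ---
  step 0: ref 6 -> FAULT, frames=[6,-,-,-] (faults so far: 1)
  step 1: ref 1 -> FAULT, frames=[6,1,-,-] (faults so far: 2)
  step 2: ref 3 -> FAULT, frames=[6,1,3,-] (faults so far: 3)
  step 3: ref 6 -> HIT, frames=[6,1,3,-] (faults so far: 3)
  step 4: ref 7 -> FAULT, frames=[6,1,3,7] (faults so far: 4)
  step 5: ref 2 -> FAULT, evict 6, frames=[2,1,3,7] (faults so far: 5)
  step 6: ref 7 -> HIT, frames=[2,1,3,7] (faults so far: 5)
  step 7: ref 7 -> HIT, frames=[2,1,3,7] (faults so far: 5)
  step 8: ref 6 -> FAULT, evict 1, frames=[2,6,3,7] (faults so far: 6)
  step 9: ref 7 -> HIT, frames=[2,6,3,7] (faults so far: 6)
  step 10: ref 6 -> HIT, frames=[2,6,3,7] (faults so far: 6)
  step 11: ref 6 -> HIT, frames=[2,6,3,7] (faults so far: 6)
  step 12: ref 6 -> HIT, frames=[2,6,3,7] (faults so far: 6)
  step 13: ref 6 -> HIT, frames=[2,6,3,7] (faults so far: 6)
  step 14: ref 6 -> HIT, frames=[2,6,3,7] (faults so far: 6)
  FIFO total faults: 6
--- LRU ---
  step 0: ref 6 -> FAULT, frames=[6,-,-,-] (faults so far: 1)
  step 1: ref 1 -> FAULT, frames=[6,1,-,-] (faults so far: 2)
  step 2: ref 3 -> FAULT, frames=[6,1,3,-] (faults so far: 3)
  step 3: ref 6 -> HIT, frames=[6,1,3,-] (faults so far: 3)
  step 4: ref 7 -> FAULT, frames=[6,1,3,7] (faults so far: 4)
  step 5: ref 2 -> FAULT, evict 1, frames=[6,2,3,7] (faults so far: 5)
  step 6: ref 7 -> HIT, frames=[6,2,3,7] (faults so far: 5)
  step 7: ref 7 -> HIT, frames=[6,2,3,7] (faults so far: 5)
  step 8: ref 6 -> HIT, frames=[6,2,3,7] (faults so far: 5)
  step 9: ref 7 -> HIT, frames=[6,2,3,7] (faults so far: 5)
  step 10: ref 6 -> HIT, frames=[6,2,3,7] (faults so far: 5)
  step 11: ref 6 -> HIT, frames=[6,2,3,7] (faults so far: 5)
  step 12: ref 6 -> HIT, frames=[6,2,3,7] (faults so far: 5)
  step 13: ref 6 -> HIT, frames=[6,2,3,7] (faults so far: 5)
  step 14: ref 6 -> HIT, frames=[6,2,3,7] (faults so far: 5)
  LRU total faults: 5
--- Optimal ---
  step 0: ref 6 -> FAULT, frames=[6,-,-,-] (faults so far: 1)
  step 1: ref 1 -> FAULT, frames=[6,1,-,-] (faults so far: 2)
  step 2: ref 3 -> FAULT, frames=[6,1,3,-] (faults so far: 3)
  step 3: ref 6 -> HIT, frames=[6,1,3,-] (faults so far: 3)
  step 4: ref 7 -> FAULT, frames=[6,1,3,7] (faults so far: 4)
  step 5: ref 2 -> FAULT, evict 1, frames=[6,2,3,7] (faults so far: 5)
  step 6: ref 7 -> HIT, frames=[6,2,3,7] (faults so far: 5)
  step 7: ref 7 -> HIT, frames=[6,2,3,7] (faults so far: 5)
  step 8: ref 6 -> HIT, frames=[6,2,3,7] (faults so far: 5)
  step 9: ref 7 -> HIT, frames=[6,2,3,7] (faults so far: 5)
  step 10: ref 6 -> HIT, frames=[6,2,3,7] (faults so far: 5)
  step 11: ref 6 -> HIT, frames=[6,2,3,7] (faults so far: 5)
  step 12: ref 6 -> HIT, frames=[6,2,3,7] (faults so far: 5)
  step 13: ref 6 -> HIT, frames=[6,2,3,7] (faults so far: 5)
  step 14: ref 6 -> HIT, frames=[6,2,3,7] (faults so far: 5)
  Optimal total faults: 5

Answer: 6 5 5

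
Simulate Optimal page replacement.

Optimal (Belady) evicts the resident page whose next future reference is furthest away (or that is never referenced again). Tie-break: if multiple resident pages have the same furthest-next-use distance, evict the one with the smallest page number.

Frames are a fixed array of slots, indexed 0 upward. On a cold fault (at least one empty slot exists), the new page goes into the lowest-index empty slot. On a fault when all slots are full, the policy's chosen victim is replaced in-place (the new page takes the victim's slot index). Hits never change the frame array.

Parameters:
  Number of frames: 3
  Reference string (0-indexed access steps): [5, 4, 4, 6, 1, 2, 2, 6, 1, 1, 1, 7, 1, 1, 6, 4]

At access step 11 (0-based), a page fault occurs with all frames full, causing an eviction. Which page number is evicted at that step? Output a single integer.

Answer: 2

Derivation:
Step 0: ref 5 -> FAULT, frames=[5,-,-]
Step 1: ref 4 -> FAULT, frames=[5,4,-]
Step 2: ref 4 -> HIT, frames=[5,4,-]
Step 3: ref 6 -> FAULT, frames=[5,4,6]
Step 4: ref 1 -> FAULT, evict 5, frames=[1,4,6]
Step 5: ref 2 -> FAULT, evict 4, frames=[1,2,6]
Step 6: ref 2 -> HIT, frames=[1,2,6]
Step 7: ref 6 -> HIT, frames=[1,2,6]
Step 8: ref 1 -> HIT, frames=[1,2,6]
Step 9: ref 1 -> HIT, frames=[1,2,6]
Step 10: ref 1 -> HIT, frames=[1,2,6]
Step 11: ref 7 -> FAULT, evict 2, frames=[1,7,6]
At step 11: evicted page 2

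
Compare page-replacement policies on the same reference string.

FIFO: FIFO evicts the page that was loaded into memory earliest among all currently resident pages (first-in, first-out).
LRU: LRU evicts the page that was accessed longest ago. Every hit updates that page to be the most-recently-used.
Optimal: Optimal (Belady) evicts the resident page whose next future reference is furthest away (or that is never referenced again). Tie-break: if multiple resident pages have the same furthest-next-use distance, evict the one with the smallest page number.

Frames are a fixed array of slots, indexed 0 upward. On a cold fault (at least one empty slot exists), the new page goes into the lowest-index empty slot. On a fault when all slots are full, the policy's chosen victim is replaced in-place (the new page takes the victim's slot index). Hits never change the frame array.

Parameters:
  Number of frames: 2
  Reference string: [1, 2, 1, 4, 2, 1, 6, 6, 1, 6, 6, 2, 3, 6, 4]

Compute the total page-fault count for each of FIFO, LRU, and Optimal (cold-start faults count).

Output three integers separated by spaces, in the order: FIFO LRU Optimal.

--- FIFO ---
  step 0: ref 1 -> FAULT, frames=[1,-] (faults so far: 1)
  step 1: ref 2 -> FAULT, frames=[1,2] (faults so far: 2)
  step 2: ref 1 -> HIT, frames=[1,2] (faults so far: 2)
  step 3: ref 4 -> FAULT, evict 1, frames=[4,2] (faults so far: 3)
  step 4: ref 2 -> HIT, frames=[4,2] (faults so far: 3)
  step 5: ref 1 -> FAULT, evict 2, frames=[4,1] (faults so far: 4)
  step 6: ref 6 -> FAULT, evict 4, frames=[6,1] (faults so far: 5)
  step 7: ref 6 -> HIT, frames=[6,1] (faults so far: 5)
  step 8: ref 1 -> HIT, frames=[6,1] (faults so far: 5)
  step 9: ref 6 -> HIT, frames=[6,1] (faults so far: 5)
  step 10: ref 6 -> HIT, frames=[6,1] (faults so far: 5)
  step 11: ref 2 -> FAULT, evict 1, frames=[6,2] (faults so far: 6)
  step 12: ref 3 -> FAULT, evict 6, frames=[3,2] (faults so far: 7)
  step 13: ref 6 -> FAULT, evict 2, frames=[3,6] (faults so far: 8)
  step 14: ref 4 -> FAULT, evict 3, frames=[4,6] (faults so far: 9)
  FIFO total faults: 9
--- LRU ---
  step 0: ref 1 -> FAULT, frames=[1,-] (faults so far: 1)
  step 1: ref 2 -> FAULT, frames=[1,2] (faults so far: 2)
  step 2: ref 1 -> HIT, frames=[1,2] (faults so far: 2)
  step 3: ref 4 -> FAULT, evict 2, frames=[1,4] (faults so far: 3)
  step 4: ref 2 -> FAULT, evict 1, frames=[2,4] (faults so far: 4)
  step 5: ref 1 -> FAULT, evict 4, frames=[2,1] (faults so far: 5)
  step 6: ref 6 -> FAULT, evict 2, frames=[6,1] (faults so far: 6)
  step 7: ref 6 -> HIT, frames=[6,1] (faults so far: 6)
  step 8: ref 1 -> HIT, frames=[6,1] (faults so far: 6)
  step 9: ref 6 -> HIT, frames=[6,1] (faults so far: 6)
  step 10: ref 6 -> HIT, frames=[6,1] (faults so far: 6)
  step 11: ref 2 -> FAULT, evict 1, frames=[6,2] (faults so far: 7)
  step 12: ref 3 -> FAULT, evict 6, frames=[3,2] (faults so far: 8)
  step 13: ref 6 -> FAULT, evict 2, frames=[3,6] (faults so far: 9)
  step 14: ref 4 -> FAULT, evict 3, frames=[4,6] (faults so far: 10)
  LRU total faults: 10
--- Optimal ---
  step 0: ref 1 -> FAULT, frames=[1,-] (faults so far: 1)
  step 1: ref 2 -> FAULT, frames=[1,2] (faults so far: 2)
  step 2: ref 1 -> HIT, frames=[1,2] (faults so far: 2)
  step 3: ref 4 -> FAULT, evict 1, frames=[4,2] (faults so far: 3)
  step 4: ref 2 -> HIT, frames=[4,2] (faults so far: 3)
  step 5: ref 1 -> FAULT, evict 4, frames=[1,2] (faults so far: 4)
  step 6: ref 6 -> FAULT, evict 2, frames=[1,6] (faults so far: 5)
  step 7: ref 6 -> HIT, frames=[1,6] (faults so far: 5)
  step 8: ref 1 -> HIT, frames=[1,6] (faults so far: 5)
  step 9: ref 6 -> HIT, frames=[1,6] (faults so far: 5)
  step 10: ref 6 -> HIT, frames=[1,6] (faults so far: 5)
  step 11: ref 2 -> FAULT, evict 1, frames=[2,6] (faults so far: 6)
  step 12: ref 3 -> FAULT, evict 2, frames=[3,6] (faults so far: 7)
  step 13: ref 6 -> HIT, frames=[3,6] (faults so far: 7)
  step 14: ref 4 -> FAULT, evict 3, frames=[4,6] (faults so far: 8)
  Optimal total faults: 8

Answer: 9 10 8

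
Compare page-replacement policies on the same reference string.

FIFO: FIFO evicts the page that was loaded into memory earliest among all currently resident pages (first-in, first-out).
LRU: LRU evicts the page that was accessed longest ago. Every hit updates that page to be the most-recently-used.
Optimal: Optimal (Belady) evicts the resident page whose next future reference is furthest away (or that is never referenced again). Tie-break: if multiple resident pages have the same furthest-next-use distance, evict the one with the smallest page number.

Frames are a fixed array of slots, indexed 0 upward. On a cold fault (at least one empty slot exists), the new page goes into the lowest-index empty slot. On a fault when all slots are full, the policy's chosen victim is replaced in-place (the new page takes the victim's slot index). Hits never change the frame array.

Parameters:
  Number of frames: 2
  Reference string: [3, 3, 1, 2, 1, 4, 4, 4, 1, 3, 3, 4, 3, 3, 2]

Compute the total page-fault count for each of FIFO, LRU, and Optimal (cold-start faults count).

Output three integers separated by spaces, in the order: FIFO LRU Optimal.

Answer: 8 7 6

Derivation:
--- FIFO ---
  step 0: ref 3 -> FAULT, frames=[3,-] (faults so far: 1)
  step 1: ref 3 -> HIT, frames=[3,-] (faults so far: 1)
  step 2: ref 1 -> FAULT, frames=[3,1] (faults so far: 2)
  step 3: ref 2 -> FAULT, evict 3, frames=[2,1] (faults so far: 3)
  step 4: ref 1 -> HIT, frames=[2,1] (faults so far: 3)
  step 5: ref 4 -> FAULT, evict 1, frames=[2,4] (faults so far: 4)
  step 6: ref 4 -> HIT, frames=[2,4] (faults so far: 4)
  step 7: ref 4 -> HIT, frames=[2,4] (faults so far: 4)
  step 8: ref 1 -> FAULT, evict 2, frames=[1,4] (faults so far: 5)
  step 9: ref 3 -> FAULT, evict 4, frames=[1,3] (faults so far: 6)
  step 10: ref 3 -> HIT, frames=[1,3] (faults so far: 6)
  step 11: ref 4 -> FAULT, evict 1, frames=[4,3] (faults so far: 7)
  step 12: ref 3 -> HIT, frames=[4,3] (faults so far: 7)
  step 13: ref 3 -> HIT, frames=[4,3] (faults so far: 7)
  step 14: ref 2 -> FAULT, evict 3, frames=[4,2] (faults so far: 8)
  FIFO total faults: 8
--- LRU ---
  step 0: ref 3 -> FAULT, frames=[3,-] (faults so far: 1)
  step 1: ref 3 -> HIT, frames=[3,-] (faults so far: 1)
  step 2: ref 1 -> FAULT, frames=[3,1] (faults so far: 2)
  step 3: ref 2 -> FAULT, evict 3, frames=[2,1] (faults so far: 3)
  step 4: ref 1 -> HIT, frames=[2,1] (faults so far: 3)
  step 5: ref 4 -> FAULT, evict 2, frames=[4,1] (faults so far: 4)
  step 6: ref 4 -> HIT, frames=[4,1] (faults so far: 4)
  step 7: ref 4 -> HIT, frames=[4,1] (faults so far: 4)
  step 8: ref 1 -> HIT, frames=[4,1] (faults so far: 4)
  step 9: ref 3 -> FAULT, evict 4, frames=[3,1] (faults so far: 5)
  step 10: ref 3 -> HIT, frames=[3,1] (faults so far: 5)
  step 11: ref 4 -> FAULT, evict 1, frames=[3,4] (faults so far: 6)
  step 12: ref 3 -> HIT, frames=[3,4] (faults so far: 6)
  step 13: ref 3 -> HIT, frames=[3,4] (faults so far: 6)
  step 14: ref 2 -> FAULT, evict 4, frames=[3,2] (faults so far: 7)
  LRU total faults: 7
--- Optimal ---
  step 0: ref 3 -> FAULT, frames=[3,-] (faults so far: 1)
  step 1: ref 3 -> HIT, frames=[3,-] (faults so far: 1)
  step 2: ref 1 -> FAULT, frames=[3,1] (faults so far: 2)
  step 3: ref 2 -> FAULT, evict 3, frames=[2,1] (faults so far: 3)
  step 4: ref 1 -> HIT, frames=[2,1] (faults so far: 3)
  step 5: ref 4 -> FAULT, evict 2, frames=[4,1] (faults so far: 4)
  step 6: ref 4 -> HIT, frames=[4,1] (faults so far: 4)
  step 7: ref 4 -> HIT, frames=[4,1] (faults so far: 4)
  step 8: ref 1 -> HIT, frames=[4,1] (faults so far: 4)
  step 9: ref 3 -> FAULT, evict 1, frames=[4,3] (faults so far: 5)
  step 10: ref 3 -> HIT, frames=[4,3] (faults so far: 5)
  step 11: ref 4 -> HIT, frames=[4,3] (faults so far: 5)
  step 12: ref 3 -> HIT, frames=[4,3] (faults so far: 5)
  step 13: ref 3 -> HIT, frames=[4,3] (faults so far: 5)
  step 14: ref 2 -> FAULT, evict 3, frames=[4,2] (faults so far: 6)
  Optimal total faults: 6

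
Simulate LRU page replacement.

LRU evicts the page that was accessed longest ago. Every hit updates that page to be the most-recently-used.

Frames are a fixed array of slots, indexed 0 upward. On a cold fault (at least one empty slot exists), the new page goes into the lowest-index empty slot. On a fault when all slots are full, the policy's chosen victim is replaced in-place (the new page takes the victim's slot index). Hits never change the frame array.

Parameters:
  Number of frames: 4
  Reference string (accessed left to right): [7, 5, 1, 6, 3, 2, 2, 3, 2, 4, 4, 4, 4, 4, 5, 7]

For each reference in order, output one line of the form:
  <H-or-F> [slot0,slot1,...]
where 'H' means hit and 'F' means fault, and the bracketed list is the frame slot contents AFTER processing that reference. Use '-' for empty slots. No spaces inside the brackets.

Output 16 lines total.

F [7,-,-,-]
F [7,5,-,-]
F [7,5,1,-]
F [7,5,1,6]
F [3,5,1,6]
F [3,2,1,6]
H [3,2,1,6]
H [3,2,1,6]
H [3,2,1,6]
F [3,2,4,6]
H [3,2,4,6]
H [3,2,4,6]
H [3,2,4,6]
H [3,2,4,6]
F [3,2,4,5]
F [7,2,4,5]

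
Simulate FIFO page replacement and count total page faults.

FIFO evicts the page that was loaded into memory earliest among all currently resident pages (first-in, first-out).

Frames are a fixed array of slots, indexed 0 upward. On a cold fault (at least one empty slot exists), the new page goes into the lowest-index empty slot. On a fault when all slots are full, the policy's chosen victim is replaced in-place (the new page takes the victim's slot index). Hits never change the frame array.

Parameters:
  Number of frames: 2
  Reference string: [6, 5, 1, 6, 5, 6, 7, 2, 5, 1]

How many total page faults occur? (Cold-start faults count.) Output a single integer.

Answer: 9

Derivation:
Step 0: ref 6 → FAULT, frames=[6,-]
Step 1: ref 5 → FAULT, frames=[6,5]
Step 2: ref 1 → FAULT (evict 6), frames=[1,5]
Step 3: ref 6 → FAULT (evict 5), frames=[1,6]
Step 4: ref 5 → FAULT (evict 1), frames=[5,6]
Step 5: ref 6 → HIT, frames=[5,6]
Step 6: ref 7 → FAULT (evict 6), frames=[5,7]
Step 7: ref 2 → FAULT (evict 5), frames=[2,7]
Step 8: ref 5 → FAULT (evict 7), frames=[2,5]
Step 9: ref 1 → FAULT (evict 2), frames=[1,5]
Total faults: 9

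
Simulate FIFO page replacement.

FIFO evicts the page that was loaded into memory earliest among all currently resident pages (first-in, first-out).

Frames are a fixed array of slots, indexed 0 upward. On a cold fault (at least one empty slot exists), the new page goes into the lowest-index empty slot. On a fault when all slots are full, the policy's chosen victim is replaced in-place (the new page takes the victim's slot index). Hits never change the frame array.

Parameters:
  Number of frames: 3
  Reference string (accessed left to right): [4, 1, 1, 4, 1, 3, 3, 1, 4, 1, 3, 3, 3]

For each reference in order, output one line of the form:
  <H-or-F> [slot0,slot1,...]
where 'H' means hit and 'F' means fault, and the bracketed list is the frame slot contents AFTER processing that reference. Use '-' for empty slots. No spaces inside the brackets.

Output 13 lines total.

F [4,-,-]
F [4,1,-]
H [4,1,-]
H [4,1,-]
H [4,1,-]
F [4,1,3]
H [4,1,3]
H [4,1,3]
H [4,1,3]
H [4,1,3]
H [4,1,3]
H [4,1,3]
H [4,1,3]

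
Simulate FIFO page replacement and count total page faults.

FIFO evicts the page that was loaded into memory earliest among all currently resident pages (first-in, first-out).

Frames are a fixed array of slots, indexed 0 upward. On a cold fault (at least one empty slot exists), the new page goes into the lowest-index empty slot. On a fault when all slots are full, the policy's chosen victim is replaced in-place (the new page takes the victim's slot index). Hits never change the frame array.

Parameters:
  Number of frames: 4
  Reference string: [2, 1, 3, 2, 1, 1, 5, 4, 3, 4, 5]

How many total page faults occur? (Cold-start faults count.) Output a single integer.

Step 0: ref 2 → FAULT, frames=[2,-,-,-]
Step 1: ref 1 → FAULT, frames=[2,1,-,-]
Step 2: ref 3 → FAULT, frames=[2,1,3,-]
Step 3: ref 2 → HIT, frames=[2,1,3,-]
Step 4: ref 1 → HIT, frames=[2,1,3,-]
Step 5: ref 1 → HIT, frames=[2,1,3,-]
Step 6: ref 5 → FAULT, frames=[2,1,3,5]
Step 7: ref 4 → FAULT (evict 2), frames=[4,1,3,5]
Step 8: ref 3 → HIT, frames=[4,1,3,5]
Step 9: ref 4 → HIT, frames=[4,1,3,5]
Step 10: ref 5 → HIT, frames=[4,1,3,5]
Total faults: 5

Answer: 5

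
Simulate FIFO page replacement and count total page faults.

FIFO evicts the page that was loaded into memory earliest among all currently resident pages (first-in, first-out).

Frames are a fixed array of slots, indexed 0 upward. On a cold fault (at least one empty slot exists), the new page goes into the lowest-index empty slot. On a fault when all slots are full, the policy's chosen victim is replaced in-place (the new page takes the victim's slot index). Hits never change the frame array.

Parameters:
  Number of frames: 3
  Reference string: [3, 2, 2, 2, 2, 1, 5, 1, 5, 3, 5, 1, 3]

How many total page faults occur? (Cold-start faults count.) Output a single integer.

Answer: 5

Derivation:
Step 0: ref 3 → FAULT, frames=[3,-,-]
Step 1: ref 2 → FAULT, frames=[3,2,-]
Step 2: ref 2 → HIT, frames=[3,2,-]
Step 3: ref 2 → HIT, frames=[3,2,-]
Step 4: ref 2 → HIT, frames=[3,2,-]
Step 5: ref 1 → FAULT, frames=[3,2,1]
Step 6: ref 5 → FAULT (evict 3), frames=[5,2,1]
Step 7: ref 1 → HIT, frames=[5,2,1]
Step 8: ref 5 → HIT, frames=[5,2,1]
Step 9: ref 3 → FAULT (evict 2), frames=[5,3,1]
Step 10: ref 5 → HIT, frames=[5,3,1]
Step 11: ref 1 → HIT, frames=[5,3,1]
Step 12: ref 3 → HIT, frames=[5,3,1]
Total faults: 5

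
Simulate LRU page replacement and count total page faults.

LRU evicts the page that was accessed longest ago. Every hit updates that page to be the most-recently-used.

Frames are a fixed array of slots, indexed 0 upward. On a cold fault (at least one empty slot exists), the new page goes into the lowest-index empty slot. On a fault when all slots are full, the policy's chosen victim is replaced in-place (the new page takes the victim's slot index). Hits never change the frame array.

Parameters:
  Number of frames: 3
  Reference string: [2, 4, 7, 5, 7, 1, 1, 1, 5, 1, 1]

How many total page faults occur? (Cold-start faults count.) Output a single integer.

Step 0: ref 2 → FAULT, frames=[2,-,-]
Step 1: ref 4 → FAULT, frames=[2,4,-]
Step 2: ref 7 → FAULT, frames=[2,4,7]
Step 3: ref 5 → FAULT (evict 2), frames=[5,4,7]
Step 4: ref 7 → HIT, frames=[5,4,7]
Step 5: ref 1 → FAULT (evict 4), frames=[5,1,7]
Step 6: ref 1 → HIT, frames=[5,1,7]
Step 7: ref 1 → HIT, frames=[5,1,7]
Step 8: ref 5 → HIT, frames=[5,1,7]
Step 9: ref 1 → HIT, frames=[5,1,7]
Step 10: ref 1 → HIT, frames=[5,1,7]
Total faults: 5

Answer: 5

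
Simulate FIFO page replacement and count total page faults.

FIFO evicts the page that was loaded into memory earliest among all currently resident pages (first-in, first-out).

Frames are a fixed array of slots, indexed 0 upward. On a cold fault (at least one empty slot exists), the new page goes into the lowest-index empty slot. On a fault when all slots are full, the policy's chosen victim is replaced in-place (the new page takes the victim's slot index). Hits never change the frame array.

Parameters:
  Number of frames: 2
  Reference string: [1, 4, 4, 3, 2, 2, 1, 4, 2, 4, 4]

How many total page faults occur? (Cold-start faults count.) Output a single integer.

Step 0: ref 1 → FAULT, frames=[1,-]
Step 1: ref 4 → FAULT, frames=[1,4]
Step 2: ref 4 → HIT, frames=[1,4]
Step 3: ref 3 → FAULT (evict 1), frames=[3,4]
Step 4: ref 2 → FAULT (evict 4), frames=[3,2]
Step 5: ref 2 → HIT, frames=[3,2]
Step 6: ref 1 → FAULT (evict 3), frames=[1,2]
Step 7: ref 4 → FAULT (evict 2), frames=[1,4]
Step 8: ref 2 → FAULT (evict 1), frames=[2,4]
Step 9: ref 4 → HIT, frames=[2,4]
Step 10: ref 4 → HIT, frames=[2,4]
Total faults: 7

Answer: 7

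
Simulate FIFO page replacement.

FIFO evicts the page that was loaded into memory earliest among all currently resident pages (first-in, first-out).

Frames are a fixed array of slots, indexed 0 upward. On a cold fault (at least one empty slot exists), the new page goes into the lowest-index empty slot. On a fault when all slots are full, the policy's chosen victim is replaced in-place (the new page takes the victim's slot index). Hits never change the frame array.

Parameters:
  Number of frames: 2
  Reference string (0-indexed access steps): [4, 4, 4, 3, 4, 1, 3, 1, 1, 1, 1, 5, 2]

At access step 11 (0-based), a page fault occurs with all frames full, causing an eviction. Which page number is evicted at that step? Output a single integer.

Step 0: ref 4 -> FAULT, frames=[4,-]
Step 1: ref 4 -> HIT, frames=[4,-]
Step 2: ref 4 -> HIT, frames=[4,-]
Step 3: ref 3 -> FAULT, frames=[4,3]
Step 4: ref 4 -> HIT, frames=[4,3]
Step 5: ref 1 -> FAULT, evict 4, frames=[1,3]
Step 6: ref 3 -> HIT, frames=[1,3]
Step 7: ref 1 -> HIT, frames=[1,3]
Step 8: ref 1 -> HIT, frames=[1,3]
Step 9: ref 1 -> HIT, frames=[1,3]
Step 10: ref 1 -> HIT, frames=[1,3]
Step 11: ref 5 -> FAULT, evict 3, frames=[1,5]
At step 11: evicted page 3

Answer: 3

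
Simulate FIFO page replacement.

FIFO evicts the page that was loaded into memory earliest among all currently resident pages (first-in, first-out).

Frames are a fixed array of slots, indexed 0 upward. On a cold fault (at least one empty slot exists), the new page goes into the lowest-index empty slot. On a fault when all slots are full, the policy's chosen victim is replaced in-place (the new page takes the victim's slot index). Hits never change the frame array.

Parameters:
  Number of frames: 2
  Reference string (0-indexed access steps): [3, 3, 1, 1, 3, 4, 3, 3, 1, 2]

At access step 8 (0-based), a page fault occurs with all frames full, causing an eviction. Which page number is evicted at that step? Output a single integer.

Step 0: ref 3 -> FAULT, frames=[3,-]
Step 1: ref 3 -> HIT, frames=[3,-]
Step 2: ref 1 -> FAULT, frames=[3,1]
Step 3: ref 1 -> HIT, frames=[3,1]
Step 4: ref 3 -> HIT, frames=[3,1]
Step 5: ref 4 -> FAULT, evict 3, frames=[4,1]
Step 6: ref 3 -> FAULT, evict 1, frames=[4,3]
Step 7: ref 3 -> HIT, frames=[4,3]
Step 8: ref 1 -> FAULT, evict 4, frames=[1,3]
At step 8: evicted page 4

Answer: 4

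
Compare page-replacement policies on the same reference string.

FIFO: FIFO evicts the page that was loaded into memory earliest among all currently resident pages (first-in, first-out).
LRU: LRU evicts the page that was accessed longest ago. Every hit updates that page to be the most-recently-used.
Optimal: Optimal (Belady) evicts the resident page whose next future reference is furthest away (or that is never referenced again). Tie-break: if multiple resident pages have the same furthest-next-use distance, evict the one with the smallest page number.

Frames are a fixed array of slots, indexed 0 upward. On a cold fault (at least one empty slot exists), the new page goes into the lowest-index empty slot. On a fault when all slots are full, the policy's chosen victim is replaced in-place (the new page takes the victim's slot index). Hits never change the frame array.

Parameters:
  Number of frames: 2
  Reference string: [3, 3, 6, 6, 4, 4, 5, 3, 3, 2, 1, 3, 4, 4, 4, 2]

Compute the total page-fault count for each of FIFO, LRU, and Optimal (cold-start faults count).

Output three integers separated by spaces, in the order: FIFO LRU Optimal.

--- FIFO ---
  step 0: ref 3 -> FAULT, frames=[3,-] (faults so far: 1)
  step 1: ref 3 -> HIT, frames=[3,-] (faults so far: 1)
  step 2: ref 6 -> FAULT, frames=[3,6] (faults so far: 2)
  step 3: ref 6 -> HIT, frames=[3,6] (faults so far: 2)
  step 4: ref 4 -> FAULT, evict 3, frames=[4,6] (faults so far: 3)
  step 5: ref 4 -> HIT, frames=[4,6] (faults so far: 3)
  step 6: ref 5 -> FAULT, evict 6, frames=[4,5] (faults so far: 4)
  step 7: ref 3 -> FAULT, evict 4, frames=[3,5] (faults so far: 5)
  step 8: ref 3 -> HIT, frames=[3,5] (faults so far: 5)
  step 9: ref 2 -> FAULT, evict 5, frames=[3,2] (faults so far: 6)
  step 10: ref 1 -> FAULT, evict 3, frames=[1,2] (faults so far: 7)
  step 11: ref 3 -> FAULT, evict 2, frames=[1,3] (faults so far: 8)
  step 12: ref 4 -> FAULT, evict 1, frames=[4,3] (faults so far: 9)
  step 13: ref 4 -> HIT, frames=[4,3] (faults so far: 9)
  step 14: ref 4 -> HIT, frames=[4,3] (faults so far: 9)
  step 15: ref 2 -> FAULT, evict 3, frames=[4,2] (faults so far: 10)
  FIFO total faults: 10
--- LRU ---
  step 0: ref 3 -> FAULT, frames=[3,-] (faults so far: 1)
  step 1: ref 3 -> HIT, frames=[3,-] (faults so far: 1)
  step 2: ref 6 -> FAULT, frames=[3,6] (faults so far: 2)
  step 3: ref 6 -> HIT, frames=[3,6] (faults so far: 2)
  step 4: ref 4 -> FAULT, evict 3, frames=[4,6] (faults so far: 3)
  step 5: ref 4 -> HIT, frames=[4,6] (faults so far: 3)
  step 6: ref 5 -> FAULT, evict 6, frames=[4,5] (faults so far: 4)
  step 7: ref 3 -> FAULT, evict 4, frames=[3,5] (faults so far: 5)
  step 8: ref 3 -> HIT, frames=[3,5] (faults so far: 5)
  step 9: ref 2 -> FAULT, evict 5, frames=[3,2] (faults so far: 6)
  step 10: ref 1 -> FAULT, evict 3, frames=[1,2] (faults so far: 7)
  step 11: ref 3 -> FAULT, evict 2, frames=[1,3] (faults so far: 8)
  step 12: ref 4 -> FAULT, evict 1, frames=[4,3] (faults so far: 9)
  step 13: ref 4 -> HIT, frames=[4,3] (faults so far: 9)
  step 14: ref 4 -> HIT, frames=[4,3] (faults so far: 9)
  step 15: ref 2 -> FAULT, evict 3, frames=[4,2] (faults so far: 10)
  LRU total faults: 10
--- Optimal ---
  step 0: ref 3 -> FAULT, frames=[3,-] (faults so far: 1)
  step 1: ref 3 -> HIT, frames=[3,-] (faults so far: 1)
  step 2: ref 6 -> FAULT, frames=[3,6] (faults so far: 2)
  step 3: ref 6 -> HIT, frames=[3,6] (faults so far: 2)
  step 4: ref 4 -> FAULT, evict 6, frames=[3,4] (faults so far: 3)
  step 5: ref 4 -> HIT, frames=[3,4] (faults so far: 3)
  step 6: ref 5 -> FAULT, evict 4, frames=[3,5] (faults so far: 4)
  step 7: ref 3 -> HIT, frames=[3,5] (faults so far: 4)
  step 8: ref 3 -> HIT, frames=[3,5] (faults so far: 4)
  step 9: ref 2 -> FAULT, evict 5, frames=[3,2] (faults so far: 5)
  step 10: ref 1 -> FAULT, evict 2, frames=[3,1] (faults so far: 6)
  step 11: ref 3 -> HIT, frames=[3,1] (faults so far: 6)
  step 12: ref 4 -> FAULT, evict 1, frames=[3,4] (faults so far: 7)
  step 13: ref 4 -> HIT, frames=[3,4] (faults so far: 7)
  step 14: ref 4 -> HIT, frames=[3,4] (faults so far: 7)
  step 15: ref 2 -> FAULT, evict 3, frames=[2,4] (faults so far: 8)
  Optimal total faults: 8

Answer: 10 10 8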